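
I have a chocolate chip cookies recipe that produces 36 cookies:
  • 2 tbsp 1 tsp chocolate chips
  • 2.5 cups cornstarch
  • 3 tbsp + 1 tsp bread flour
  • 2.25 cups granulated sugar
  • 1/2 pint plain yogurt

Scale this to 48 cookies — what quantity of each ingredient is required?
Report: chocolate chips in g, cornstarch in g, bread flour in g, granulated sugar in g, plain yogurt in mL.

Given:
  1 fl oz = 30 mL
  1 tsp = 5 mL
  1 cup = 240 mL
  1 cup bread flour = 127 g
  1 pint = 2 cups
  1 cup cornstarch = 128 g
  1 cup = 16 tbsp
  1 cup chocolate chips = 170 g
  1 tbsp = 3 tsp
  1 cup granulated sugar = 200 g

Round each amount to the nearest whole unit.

Scaling factor: 48/36 = 4/3.
chocolate chips: (2 tbsp + 1 tsp = 7/3 tbsp) × 4/3 ÷ 16 tbsp/cup × 170 g/cup ≈ 33 g
cornstarch: 2.5 cup × 4/3 × 128 g/cup ≈ 427 g
bread flour: (3 tbsp + 1 tsp = 10/3 tbsp) × 4/3 ÷ 16 tbsp/cup × 127 g/cup ≈ 35 g
granulated sugar: 2.25 cup × 4/3 × 200 g/cup = 600 g
plain yogurt: 0.5 pint × 4/3 × 2 cup/pint × 240 mL/cup = 320 mL

chocolate chips: 33 g; cornstarch: 427 g; bread flour: 35 g; granulated sugar: 600 g; plain yogurt: 320 mL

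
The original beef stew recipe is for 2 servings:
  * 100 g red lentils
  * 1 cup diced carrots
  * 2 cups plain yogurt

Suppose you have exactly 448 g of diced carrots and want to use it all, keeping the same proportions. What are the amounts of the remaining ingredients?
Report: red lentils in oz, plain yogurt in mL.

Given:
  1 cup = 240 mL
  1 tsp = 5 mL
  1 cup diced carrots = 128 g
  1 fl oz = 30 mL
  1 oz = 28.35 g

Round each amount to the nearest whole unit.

red lentils: 12 oz; plain yogurt: 1680 mL

The original recipe has 128 g of diced carrots, so the scaling factor is 448 ÷ 128 = 7/2 = 3.5.
red lentils: 100 g × 7/2 ÷ 28.35 g/oz ≈ 12 oz
plain yogurt: 2 cup × 7/2 × 240 mL/cup = 1680 mL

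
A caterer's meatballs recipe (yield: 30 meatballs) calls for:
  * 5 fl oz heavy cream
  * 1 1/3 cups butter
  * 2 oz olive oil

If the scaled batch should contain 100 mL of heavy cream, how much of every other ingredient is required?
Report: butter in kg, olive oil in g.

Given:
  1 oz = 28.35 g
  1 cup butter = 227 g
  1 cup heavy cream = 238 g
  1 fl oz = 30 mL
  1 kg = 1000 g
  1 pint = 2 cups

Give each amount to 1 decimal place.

butter: 0.2 kg; olive oil: 37.8 g

The original recipe has 150 mL of heavy cream, so the scaling factor is 100 ÷ 150 = 2/3.
butter: 4/3 cup × 2/3 × 227 g/cup ÷ 1000 g/kg ≈ 0.2 kg
olive oil: 2 oz × 2/3 × 28.35 g/oz = 37.8 g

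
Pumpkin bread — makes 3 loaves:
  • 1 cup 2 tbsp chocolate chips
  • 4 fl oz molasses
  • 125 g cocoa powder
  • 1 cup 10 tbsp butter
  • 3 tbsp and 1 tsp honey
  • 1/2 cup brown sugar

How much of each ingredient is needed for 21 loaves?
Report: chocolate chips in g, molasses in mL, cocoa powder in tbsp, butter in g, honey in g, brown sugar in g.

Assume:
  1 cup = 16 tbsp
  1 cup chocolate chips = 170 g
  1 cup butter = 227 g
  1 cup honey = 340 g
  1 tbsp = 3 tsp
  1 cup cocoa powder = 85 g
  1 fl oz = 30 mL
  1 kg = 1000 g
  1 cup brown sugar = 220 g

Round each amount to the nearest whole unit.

Scaling factor: 21/3 = 7.
chocolate chips: (1 cup + 2 tbsp = 1.125 cup) × 7 × 170 g/cup ≈ 1339 g
molasses: 4 fl oz × 7 × 30 mL/fl oz = 840 mL
cocoa powder: 125 g × 7 ÷ 85 g/cup × 16 tbsp/cup ≈ 165 tbsp
butter: (1 cup + 10 tbsp = 1.625 cup) × 7 × 227 g/cup ≈ 2582 g
honey: (3 tbsp + 1 tsp = 10/3 tbsp) × 7 ÷ 16 tbsp/cup × 340 g/cup ≈ 496 g
brown sugar: 0.5 cup × 7 × 220 g/cup = 770 g

chocolate chips: 1339 g; molasses: 840 mL; cocoa powder: 165 tbsp; butter: 2582 g; honey: 496 g; brown sugar: 770 g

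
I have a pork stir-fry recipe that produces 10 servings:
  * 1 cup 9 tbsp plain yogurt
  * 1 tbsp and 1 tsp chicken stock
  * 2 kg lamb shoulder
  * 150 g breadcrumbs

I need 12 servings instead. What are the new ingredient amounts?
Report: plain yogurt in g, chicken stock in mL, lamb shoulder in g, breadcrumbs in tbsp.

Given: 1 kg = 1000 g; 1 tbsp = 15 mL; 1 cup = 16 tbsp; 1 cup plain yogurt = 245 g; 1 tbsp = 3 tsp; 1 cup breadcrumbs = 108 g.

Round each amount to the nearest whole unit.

Scaling factor: 12/10 = 6/5 = 1.2.
plain yogurt: (1 cup + 9 tbsp = 1.5625 cup) × 6/5 × 245 g/cup ≈ 459 g
chicken stock: (1 tbsp + 1 tsp = 4/3 tbsp) × 6/5 × 15 mL/tbsp = 24 mL
lamb shoulder: 2 kg × 6/5 × 1000 g/kg = 2400 g
breadcrumbs: 150 g × 6/5 ÷ 108 g/cup × 16 tbsp/cup ≈ 27 tbsp

plain yogurt: 459 g; chicken stock: 24 mL; lamb shoulder: 2400 g; breadcrumbs: 27 tbsp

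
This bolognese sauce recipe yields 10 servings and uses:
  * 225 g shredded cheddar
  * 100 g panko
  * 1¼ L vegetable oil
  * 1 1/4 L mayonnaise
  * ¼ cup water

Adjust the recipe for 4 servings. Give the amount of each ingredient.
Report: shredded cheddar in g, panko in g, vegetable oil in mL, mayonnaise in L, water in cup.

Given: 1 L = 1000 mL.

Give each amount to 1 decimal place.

shredded cheddar: 90.0 g; panko: 40.0 g; vegetable oil: 500.0 mL; mayonnaise: 0.5 L; water: 0.1 cup

Scaling factor: 4/10 = 2/5 = 0.4.
shredded cheddar: 225 g × 2/5 = 90.0 g
panko: 100 g × 2/5 = 40.0 g
vegetable oil: 1.25 L × 2/5 × 1000 mL/L = 500.0 mL
mayonnaise: 1.25 L × 2/5 = 0.5 L
water: 0.25 cup × 2/5 = 0.1 cup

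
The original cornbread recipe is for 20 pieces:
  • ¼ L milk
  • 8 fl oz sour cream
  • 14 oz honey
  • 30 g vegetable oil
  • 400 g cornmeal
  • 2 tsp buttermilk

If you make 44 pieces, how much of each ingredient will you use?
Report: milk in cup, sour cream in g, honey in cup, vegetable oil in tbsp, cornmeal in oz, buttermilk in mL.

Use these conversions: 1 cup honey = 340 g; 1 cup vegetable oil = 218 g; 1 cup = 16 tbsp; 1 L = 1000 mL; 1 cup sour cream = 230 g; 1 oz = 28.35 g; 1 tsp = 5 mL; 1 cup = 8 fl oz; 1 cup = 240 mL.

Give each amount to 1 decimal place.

milk: 2.3 cup; sour cream: 506.0 g; honey: 2.6 cup; vegetable oil: 4.8 tbsp; cornmeal: 31.0 oz; buttermilk: 22.0 mL

Scaling factor: 44/20 = 11/5 = 2.2.
milk: 0.25 L × 11/5 × 1000 mL/L ÷ 240 mL/cup ≈ 2.3 cup
sour cream: 8 fl oz × 11/5 ÷ 8 fl oz/cup × 230 g/cup = 506.0 g
honey: 14 oz × 11/5 × 28.35 g/oz ÷ 340 g/cup ≈ 2.6 cup
vegetable oil: 30 g × 11/5 ÷ 218 g/cup × 16 tbsp/cup ≈ 4.8 tbsp
cornmeal: 400 g × 11/5 ÷ 28.35 g/oz ≈ 31.0 oz
buttermilk: 2 tsp × 11/5 × 5 mL/tsp = 22.0 mL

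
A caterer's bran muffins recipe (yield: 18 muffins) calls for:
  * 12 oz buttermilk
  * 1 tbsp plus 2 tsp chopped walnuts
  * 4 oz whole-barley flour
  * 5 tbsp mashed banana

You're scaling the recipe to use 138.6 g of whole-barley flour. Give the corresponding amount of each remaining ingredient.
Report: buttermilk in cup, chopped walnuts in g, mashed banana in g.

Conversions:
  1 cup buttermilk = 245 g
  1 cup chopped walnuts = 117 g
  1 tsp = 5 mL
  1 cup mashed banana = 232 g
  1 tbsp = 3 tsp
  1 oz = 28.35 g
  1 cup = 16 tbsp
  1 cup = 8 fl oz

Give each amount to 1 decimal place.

The original recipe has 113.4 g of whole-barley flour, so the scaling factor is 138.6 ÷ 113.4 = 11/9.
buttermilk: 12 oz × 11/9 × 28.35 g/oz ÷ 245 g/cup ≈ 1.7 cup
chopped walnuts: (1 tbsp + 2 tsp = 5/3 tbsp) × 11/9 ÷ 16 tbsp/cup × 117 g/cup ≈ 14.9 g
mashed banana: 5 tbsp × 11/9 ÷ 16 tbsp/cup × 232 g/cup ≈ 88.6 g

buttermilk: 1.7 cup; chopped walnuts: 14.9 g; mashed banana: 88.6 g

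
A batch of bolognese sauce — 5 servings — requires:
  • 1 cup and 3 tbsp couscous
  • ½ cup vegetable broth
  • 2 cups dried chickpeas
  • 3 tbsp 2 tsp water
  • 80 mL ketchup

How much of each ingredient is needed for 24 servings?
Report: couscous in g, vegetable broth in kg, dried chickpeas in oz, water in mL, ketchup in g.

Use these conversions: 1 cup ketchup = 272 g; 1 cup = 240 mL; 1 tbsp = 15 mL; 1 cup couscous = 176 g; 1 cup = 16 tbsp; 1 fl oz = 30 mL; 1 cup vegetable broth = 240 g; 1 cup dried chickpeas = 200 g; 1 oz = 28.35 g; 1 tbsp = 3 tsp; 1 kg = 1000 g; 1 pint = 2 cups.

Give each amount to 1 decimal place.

couscous: 1003.2 g; vegetable broth: 0.6 kg; dried chickpeas: 67.7 oz; water: 264.0 mL; ketchup: 435.2 g

Scaling factor: 24/5 = 4.8.
couscous: (1 cup + 3 tbsp = 1.1875 cup) × 24/5 × 176 g/cup = 1003.2 g
vegetable broth: 0.5 cup × 24/5 × 240 g/cup ÷ 1000 g/kg ≈ 0.6 kg
dried chickpeas: 2 cup × 24/5 × 200 g/cup ÷ 28.35 g/oz ≈ 67.7 oz
water: (3 tbsp + 2 tsp = 11/3 tbsp) × 24/5 × 15 mL/tbsp = 264.0 mL
ketchup: 80 mL × 24/5 ÷ 240 mL/cup × 272 g/cup = 435.2 g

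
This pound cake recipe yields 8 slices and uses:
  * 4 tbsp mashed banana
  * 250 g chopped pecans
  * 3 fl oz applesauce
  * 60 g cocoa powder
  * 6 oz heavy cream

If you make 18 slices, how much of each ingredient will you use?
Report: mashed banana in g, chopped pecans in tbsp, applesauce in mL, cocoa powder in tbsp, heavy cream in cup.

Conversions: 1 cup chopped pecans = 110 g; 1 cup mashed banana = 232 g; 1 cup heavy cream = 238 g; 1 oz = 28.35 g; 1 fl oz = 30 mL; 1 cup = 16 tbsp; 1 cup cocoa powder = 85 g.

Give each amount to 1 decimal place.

mashed banana: 130.5 g; chopped pecans: 81.8 tbsp; applesauce: 202.5 mL; cocoa powder: 25.4 tbsp; heavy cream: 1.6 cup

Scaling factor: 18/8 = 9/4 = 2.25.
mashed banana: 4 tbsp × 9/4 ÷ 16 tbsp/cup × 232 g/cup = 130.5 g
chopped pecans: 250 g × 9/4 ÷ 110 g/cup × 16 tbsp/cup ≈ 81.8 tbsp
applesauce: 3 fl oz × 9/4 × 30 mL/fl oz = 202.5 mL
cocoa powder: 60 g × 9/4 ÷ 85 g/cup × 16 tbsp/cup ≈ 25.4 tbsp
heavy cream: 6 oz × 9/4 × 28.35 g/oz ÷ 238 g/cup ≈ 1.6 cup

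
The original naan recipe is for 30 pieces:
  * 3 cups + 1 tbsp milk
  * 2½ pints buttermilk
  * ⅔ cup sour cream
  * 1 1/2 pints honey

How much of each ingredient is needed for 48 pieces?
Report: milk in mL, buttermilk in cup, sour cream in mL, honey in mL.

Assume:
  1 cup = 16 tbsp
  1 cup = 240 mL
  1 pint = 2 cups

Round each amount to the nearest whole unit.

Scaling factor: 48/30 = 8/5 = 1.6.
milk: (3 cup + 1 tbsp = 3.0625 cup) × 8/5 × 240 mL/cup = 1176 mL
buttermilk: 2.5 pint × 8/5 × 2 cup/pint = 8 cup
sour cream: 2/3 cup × 8/5 × 240 mL/cup = 256 mL
honey: 1.5 pint × 8/5 × 2 cup/pint × 240 mL/cup = 1152 mL

milk: 1176 mL; buttermilk: 8 cup; sour cream: 256 mL; honey: 1152 mL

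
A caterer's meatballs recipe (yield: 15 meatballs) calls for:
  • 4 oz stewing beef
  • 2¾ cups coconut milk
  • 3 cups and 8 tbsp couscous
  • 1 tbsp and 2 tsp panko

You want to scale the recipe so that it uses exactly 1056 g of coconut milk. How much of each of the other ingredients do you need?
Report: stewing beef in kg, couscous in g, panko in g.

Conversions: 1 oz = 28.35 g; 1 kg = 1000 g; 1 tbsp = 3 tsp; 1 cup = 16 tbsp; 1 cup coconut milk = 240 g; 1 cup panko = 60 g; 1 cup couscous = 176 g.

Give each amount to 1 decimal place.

The original recipe has 660 g of coconut milk, so the scaling factor is 1056 ÷ 660 = 8/5 = 1.6.
stewing beef: 4 oz × 8/5 × 28.35 g/oz ÷ 1000 g/kg ≈ 0.2 kg
couscous: (3 cup + 8 tbsp = 3.5 cup) × 8/5 × 176 g/cup = 985.6 g
panko: (1 tbsp + 2 tsp = 5/3 tbsp) × 8/5 ÷ 16 tbsp/cup × 60 g/cup = 10.0 g

stewing beef: 0.2 kg; couscous: 985.6 g; panko: 10.0 g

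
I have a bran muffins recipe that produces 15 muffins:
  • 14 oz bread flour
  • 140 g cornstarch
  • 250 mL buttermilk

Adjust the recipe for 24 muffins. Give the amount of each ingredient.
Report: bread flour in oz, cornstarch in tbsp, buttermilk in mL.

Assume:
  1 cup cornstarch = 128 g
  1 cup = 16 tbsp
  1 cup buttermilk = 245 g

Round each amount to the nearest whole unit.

bread flour: 22 oz; cornstarch: 28 tbsp; buttermilk: 400 mL

Scaling factor: 24/15 = 8/5 = 1.6.
bread flour: 14 oz × 8/5 ≈ 22 oz
cornstarch: 140 g × 8/5 ÷ 128 g/cup × 16 tbsp/cup = 28 tbsp
buttermilk: 250 mL × 8/5 = 400 mL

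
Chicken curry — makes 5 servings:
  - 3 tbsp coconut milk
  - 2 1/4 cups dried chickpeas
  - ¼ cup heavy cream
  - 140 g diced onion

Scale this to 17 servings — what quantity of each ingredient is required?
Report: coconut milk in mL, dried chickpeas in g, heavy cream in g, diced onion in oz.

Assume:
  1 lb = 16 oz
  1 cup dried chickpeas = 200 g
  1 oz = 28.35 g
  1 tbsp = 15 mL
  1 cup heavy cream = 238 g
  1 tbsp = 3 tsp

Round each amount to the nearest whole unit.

coconut milk: 153 mL; dried chickpeas: 1530 g; heavy cream: 202 g; diced onion: 17 oz

Scaling factor: 17/5 = 3.4.
coconut milk: 3 tbsp × 17/5 × 15 mL/tbsp = 153 mL
dried chickpeas: 2.25 cup × 17/5 × 200 g/cup = 1530 g
heavy cream: 0.25 cup × 17/5 × 238 g/cup ≈ 202 g
diced onion: 140 g × 17/5 ÷ 28.35 g/oz ≈ 17 oz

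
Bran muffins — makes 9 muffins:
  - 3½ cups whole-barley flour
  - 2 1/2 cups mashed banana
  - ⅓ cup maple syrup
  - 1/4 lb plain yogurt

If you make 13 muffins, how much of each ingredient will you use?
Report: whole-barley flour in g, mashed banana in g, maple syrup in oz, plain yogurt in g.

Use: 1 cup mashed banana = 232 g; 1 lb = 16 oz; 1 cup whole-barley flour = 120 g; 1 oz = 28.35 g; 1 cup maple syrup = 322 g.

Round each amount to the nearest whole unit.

whole-barley flour: 607 g; mashed banana: 838 g; maple syrup: 5 oz; plain yogurt: 164 g

Scaling factor: 13/9.
whole-barley flour: 3.5 cup × 13/9 × 120 g/cup ≈ 607 g
mashed banana: 2.5 cup × 13/9 × 232 g/cup ≈ 838 g
maple syrup: 1/3 cup × 13/9 × 322 g/cup ÷ 28.35 g/oz ≈ 5 oz
plain yogurt: 0.25 lb × 13/9 × 16 oz/lb × 28.35 g/oz ≈ 164 g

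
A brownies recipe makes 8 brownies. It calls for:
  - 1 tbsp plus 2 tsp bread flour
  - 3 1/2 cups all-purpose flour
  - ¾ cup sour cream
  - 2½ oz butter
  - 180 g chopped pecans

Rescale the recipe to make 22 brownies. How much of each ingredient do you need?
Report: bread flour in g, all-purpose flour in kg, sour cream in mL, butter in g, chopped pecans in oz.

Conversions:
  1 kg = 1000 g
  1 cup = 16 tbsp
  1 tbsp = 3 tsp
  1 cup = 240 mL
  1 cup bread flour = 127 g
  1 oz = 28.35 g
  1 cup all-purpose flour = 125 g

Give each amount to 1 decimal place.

Scaling factor: 22/8 = 11/4 = 2.75.
bread flour: (1 tbsp + 2 tsp = 5/3 tbsp) × 11/4 ÷ 16 tbsp/cup × 127 g/cup ≈ 36.4 g
all-purpose flour: 3.5 cup × 11/4 × 125 g/cup ÷ 1000 g/kg ≈ 1.2 kg
sour cream: 0.75 cup × 11/4 × 240 mL/cup = 495.0 mL
butter: 2.5 oz × 11/4 × 28.35 g/oz ≈ 194.9 g
chopped pecans: 180 g × 11/4 ÷ 28.35 g/oz ≈ 17.5 oz

bread flour: 36.4 g; all-purpose flour: 1.2 kg; sour cream: 495.0 mL; butter: 194.9 g; chopped pecans: 17.5 oz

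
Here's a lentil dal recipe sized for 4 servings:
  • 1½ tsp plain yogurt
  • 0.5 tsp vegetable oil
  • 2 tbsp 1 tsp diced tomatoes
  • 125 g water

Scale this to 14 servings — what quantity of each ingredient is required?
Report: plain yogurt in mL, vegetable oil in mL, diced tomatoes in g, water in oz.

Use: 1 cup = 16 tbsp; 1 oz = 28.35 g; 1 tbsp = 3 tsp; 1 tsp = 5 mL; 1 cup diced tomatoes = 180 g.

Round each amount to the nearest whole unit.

Scaling factor: 14/4 = 7/2 = 3.5.
plain yogurt: 1.5 tsp × 7/2 × 5 mL/tsp ≈ 26 mL
vegetable oil: 0.5 tsp × 7/2 × 5 mL/tsp ≈ 9 mL
diced tomatoes: (2 tbsp + 1 tsp = 7/3 tbsp) × 7/2 ÷ 16 tbsp/cup × 180 g/cup ≈ 92 g
water: 125 g × 7/2 ÷ 28.35 g/oz ≈ 15 oz

plain yogurt: 26 mL; vegetable oil: 9 mL; diced tomatoes: 92 g; water: 15 oz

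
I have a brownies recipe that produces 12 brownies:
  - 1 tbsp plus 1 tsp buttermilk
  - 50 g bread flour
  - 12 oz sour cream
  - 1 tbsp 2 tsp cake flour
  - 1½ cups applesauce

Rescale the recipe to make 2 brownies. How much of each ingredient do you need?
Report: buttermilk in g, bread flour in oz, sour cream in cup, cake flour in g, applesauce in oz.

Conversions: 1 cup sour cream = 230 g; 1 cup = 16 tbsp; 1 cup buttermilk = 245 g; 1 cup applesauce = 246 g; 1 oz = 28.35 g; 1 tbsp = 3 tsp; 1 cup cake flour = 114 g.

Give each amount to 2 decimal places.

Scaling factor: 2/12 = 1/6.
buttermilk: (1 tbsp + 1 tsp = 4/3 tbsp) × 1/6 ÷ 16 tbsp/cup × 245 g/cup ≈ 3.40 g
bread flour: 50 g × 1/6 ÷ 28.35 g/oz ≈ 0.29 oz
sour cream: 12 oz × 1/6 × 28.35 g/oz ÷ 230 g/cup ≈ 0.25 cup
cake flour: (1 tbsp + 2 tsp = 5/3 tbsp) × 1/6 ÷ 16 tbsp/cup × 114 g/cup ≈ 1.98 g
applesauce: 1.5 cup × 1/6 × 246 g/cup ÷ 28.35 g/oz ≈ 2.17 oz

buttermilk: 3.40 g; bread flour: 0.29 oz; sour cream: 0.25 cup; cake flour: 1.98 g; applesauce: 2.17 oz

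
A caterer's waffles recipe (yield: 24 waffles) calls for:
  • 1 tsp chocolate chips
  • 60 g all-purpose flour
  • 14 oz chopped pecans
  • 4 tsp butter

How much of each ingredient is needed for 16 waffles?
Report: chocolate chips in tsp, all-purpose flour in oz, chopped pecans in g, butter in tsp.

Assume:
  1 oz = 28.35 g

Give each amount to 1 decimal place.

Scaling factor: 16/24 = 2/3.
chocolate chips: 1 tsp × 2/3 ≈ 0.7 tsp
all-purpose flour: 60 g × 2/3 ÷ 28.35 g/oz ≈ 1.4 oz
chopped pecans: 14 oz × 2/3 × 28.35 g/oz = 264.6 g
butter: 4 tsp × 2/3 ≈ 2.7 tsp

chocolate chips: 0.7 tsp; all-purpose flour: 1.4 oz; chopped pecans: 264.6 g; butter: 2.7 tsp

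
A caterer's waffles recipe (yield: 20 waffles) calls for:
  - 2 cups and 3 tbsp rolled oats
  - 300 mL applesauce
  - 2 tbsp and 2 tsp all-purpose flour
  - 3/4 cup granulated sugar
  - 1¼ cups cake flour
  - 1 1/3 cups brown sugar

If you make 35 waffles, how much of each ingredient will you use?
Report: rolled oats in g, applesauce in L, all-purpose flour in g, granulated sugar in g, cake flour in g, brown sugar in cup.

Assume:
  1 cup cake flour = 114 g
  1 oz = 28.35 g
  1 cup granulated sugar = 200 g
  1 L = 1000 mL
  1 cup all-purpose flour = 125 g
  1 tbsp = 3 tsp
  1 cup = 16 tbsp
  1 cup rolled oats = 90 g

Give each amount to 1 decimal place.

Scaling factor: 35/20 = 7/4 = 1.75.
rolled oats: (2 cup + 3 tbsp = 2.1875 cup) × 7/4 × 90 g/cup ≈ 344.5 g
applesauce: 300 mL × 7/4 ÷ 1000 mL/L ≈ 0.5 L
all-purpose flour: (2 tbsp + 2 tsp = 8/3 tbsp) × 7/4 ÷ 16 tbsp/cup × 125 g/cup ≈ 36.5 g
granulated sugar: 0.75 cup × 7/4 × 200 g/cup = 262.5 g
cake flour: 1.25 cup × 7/4 × 114 g/cup ≈ 249.4 g
brown sugar: 4/3 cup × 7/4 ≈ 2.3 cup

rolled oats: 344.5 g; applesauce: 0.5 L; all-purpose flour: 36.5 g; granulated sugar: 262.5 g; cake flour: 249.4 g; brown sugar: 2.3 cup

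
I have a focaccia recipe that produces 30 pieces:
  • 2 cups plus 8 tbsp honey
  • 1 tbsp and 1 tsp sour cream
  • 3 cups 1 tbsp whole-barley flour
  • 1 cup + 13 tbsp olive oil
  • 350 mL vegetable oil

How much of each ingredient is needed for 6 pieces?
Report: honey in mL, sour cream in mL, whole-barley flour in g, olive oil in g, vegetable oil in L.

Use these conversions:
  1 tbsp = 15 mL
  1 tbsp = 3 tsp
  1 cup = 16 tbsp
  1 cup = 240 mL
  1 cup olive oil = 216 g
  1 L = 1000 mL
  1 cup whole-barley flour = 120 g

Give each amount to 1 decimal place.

Scaling factor: 6/30 = 1/5 = 0.2.
honey: (2 cup + 8 tbsp = 2.5 cup) × 1/5 × 240 mL/cup = 120.0 mL
sour cream: (1 tbsp + 1 tsp = 4/3 tbsp) × 1/5 × 15 mL/tbsp = 4.0 mL
whole-barley flour: (3 cup + 1 tbsp = 3.0625 cup) × 1/5 × 120 g/cup = 73.5 g
olive oil: (1 cup + 13 tbsp = 1.8125 cup) × 1/5 × 216 g/cup = 78.3 g
vegetable oil: 350 mL × 1/5 ÷ 1000 mL/L ≈ 0.1 L

honey: 120.0 mL; sour cream: 4.0 mL; whole-barley flour: 73.5 g; olive oil: 78.3 g; vegetable oil: 0.1 L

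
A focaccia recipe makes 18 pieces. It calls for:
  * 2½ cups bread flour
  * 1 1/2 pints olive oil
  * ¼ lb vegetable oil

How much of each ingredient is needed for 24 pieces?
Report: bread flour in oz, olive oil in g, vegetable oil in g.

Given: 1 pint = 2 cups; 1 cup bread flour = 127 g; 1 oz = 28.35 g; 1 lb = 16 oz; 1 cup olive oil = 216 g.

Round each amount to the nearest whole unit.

Scaling factor: 24/18 = 4/3.
bread flour: 2.5 cup × 4/3 × 127 g/cup ÷ 28.35 g/oz ≈ 15 oz
olive oil: 1.5 pint × 4/3 × 2 cup/pint × 216 g/cup = 864 g
vegetable oil: 0.25 lb × 4/3 × 16 oz/lb × 28.35 g/oz ≈ 151 g

bread flour: 15 oz; olive oil: 864 g; vegetable oil: 151 g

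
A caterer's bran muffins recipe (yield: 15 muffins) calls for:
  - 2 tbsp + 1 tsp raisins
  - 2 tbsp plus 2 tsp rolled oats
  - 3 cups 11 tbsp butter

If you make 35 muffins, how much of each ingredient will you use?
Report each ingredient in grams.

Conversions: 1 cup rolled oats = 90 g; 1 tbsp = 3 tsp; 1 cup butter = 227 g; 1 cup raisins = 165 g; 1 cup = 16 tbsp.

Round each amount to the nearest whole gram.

Scaling factor: 35/15 = 7/3.
raisins: (2 tbsp + 1 tsp = 7/3 tbsp) × 7/3 ÷ 16 tbsp/cup × 165 g/cup ≈ 56 g
rolled oats: (2 tbsp + 2 tsp = 8/3 tbsp) × 7/3 ÷ 16 tbsp/cup × 90 g/cup = 35 g
butter: (3 cup + 11 tbsp = 3.6875 cup) × 7/3 × 227 g/cup ≈ 1953 g

raisins: 56 g; rolled oats: 35 g; butter: 1953 g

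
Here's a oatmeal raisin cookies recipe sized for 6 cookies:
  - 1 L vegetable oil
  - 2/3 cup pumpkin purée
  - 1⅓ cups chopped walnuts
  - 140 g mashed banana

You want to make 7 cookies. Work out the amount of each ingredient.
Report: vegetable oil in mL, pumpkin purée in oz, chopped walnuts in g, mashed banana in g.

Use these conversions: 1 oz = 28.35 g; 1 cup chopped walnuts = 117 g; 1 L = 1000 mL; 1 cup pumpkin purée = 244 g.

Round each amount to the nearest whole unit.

vegetable oil: 1167 mL; pumpkin purée: 7 oz; chopped walnuts: 182 g; mashed banana: 163 g

Scaling factor: 7/6.
vegetable oil: 1 L × 7/6 × 1000 mL/L ≈ 1167 mL
pumpkin purée: 2/3 cup × 7/6 × 244 g/cup ÷ 28.35 g/oz ≈ 7 oz
chopped walnuts: 4/3 cup × 7/6 × 117 g/cup = 182 g
mashed banana: 140 g × 7/6 ≈ 163 g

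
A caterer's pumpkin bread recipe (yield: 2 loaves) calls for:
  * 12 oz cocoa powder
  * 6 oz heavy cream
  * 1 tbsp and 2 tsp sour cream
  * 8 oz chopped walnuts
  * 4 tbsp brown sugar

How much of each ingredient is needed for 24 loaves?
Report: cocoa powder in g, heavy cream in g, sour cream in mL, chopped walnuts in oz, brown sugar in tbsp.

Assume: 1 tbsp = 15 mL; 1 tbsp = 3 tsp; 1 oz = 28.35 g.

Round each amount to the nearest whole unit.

Scaling factor: 24/2 = 12.
cocoa powder: 12 oz × 12 × 28.35 g/oz ≈ 4082 g
heavy cream: 6 oz × 12 × 28.35 g/oz ≈ 2041 g
sour cream: (1 tbsp + 2 tsp = 5/3 tbsp) × 12 × 15 mL/tbsp = 300 mL
chopped walnuts: 8 oz × 12 = 96 oz
brown sugar: 4 tbsp × 12 = 48 tbsp

cocoa powder: 4082 g; heavy cream: 2041 g; sour cream: 300 mL; chopped walnuts: 96 oz; brown sugar: 48 tbsp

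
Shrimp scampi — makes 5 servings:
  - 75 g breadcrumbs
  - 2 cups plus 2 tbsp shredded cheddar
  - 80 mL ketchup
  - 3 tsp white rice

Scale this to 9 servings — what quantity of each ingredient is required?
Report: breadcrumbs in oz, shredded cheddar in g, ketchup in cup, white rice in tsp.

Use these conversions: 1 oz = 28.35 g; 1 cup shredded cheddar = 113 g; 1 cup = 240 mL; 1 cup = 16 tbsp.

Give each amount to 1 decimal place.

Scaling factor: 9/5 = 1.8.
breadcrumbs: 75 g × 9/5 ÷ 28.35 g/oz ≈ 4.8 oz
shredded cheddar: (2 cup + 2 tbsp = 2.125 cup) × 9/5 × 113 g/cup ≈ 432.2 g
ketchup: 80 mL × 9/5 ÷ 240 mL/cup = 0.6 cup
white rice: 3 tsp × 9/5 = 5.4 tsp

breadcrumbs: 4.8 oz; shredded cheddar: 432.2 g; ketchup: 0.6 cup; white rice: 5.4 tsp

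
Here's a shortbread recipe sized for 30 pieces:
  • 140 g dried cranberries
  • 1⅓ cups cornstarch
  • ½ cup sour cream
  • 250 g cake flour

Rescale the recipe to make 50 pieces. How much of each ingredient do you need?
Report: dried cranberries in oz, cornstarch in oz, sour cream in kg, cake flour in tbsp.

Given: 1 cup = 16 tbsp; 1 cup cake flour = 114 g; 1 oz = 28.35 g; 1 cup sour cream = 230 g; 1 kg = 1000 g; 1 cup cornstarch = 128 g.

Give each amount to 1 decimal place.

Scaling factor: 50/30 = 5/3.
dried cranberries: 140 g × 5/3 ÷ 28.35 g/oz ≈ 8.2 oz
cornstarch: 4/3 cup × 5/3 × 128 g/cup ÷ 28.35 g/oz ≈ 10.0 oz
sour cream: 0.5 cup × 5/3 × 230 g/cup ÷ 1000 g/kg ≈ 0.2 kg
cake flour: 250 g × 5/3 ÷ 114 g/cup × 16 tbsp/cup ≈ 58.5 tbsp

dried cranberries: 8.2 oz; cornstarch: 10.0 oz; sour cream: 0.2 kg; cake flour: 58.5 tbsp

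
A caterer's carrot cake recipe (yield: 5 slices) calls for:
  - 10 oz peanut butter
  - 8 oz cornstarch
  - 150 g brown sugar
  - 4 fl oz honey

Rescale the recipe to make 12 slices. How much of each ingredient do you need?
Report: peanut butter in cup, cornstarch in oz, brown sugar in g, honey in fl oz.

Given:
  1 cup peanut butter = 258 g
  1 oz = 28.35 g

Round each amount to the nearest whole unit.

peanut butter: 3 cup; cornstarch: 19 oz; brown sugar: 360 g; honey: 10 fl oz

Scaling factor: 12/5 = 2.4.
peanut butter: 10 oz × 12/5 × 28.35 g/oz ÷ 258 g/cup ≈ 3 cup
cornstarch: 8 oz × 12/5 ≈ 19 oz
brown sugar: 150 g × 12/5 = 360 g
honey: 4 fl oz × 12/5 ≈ 10 fl oz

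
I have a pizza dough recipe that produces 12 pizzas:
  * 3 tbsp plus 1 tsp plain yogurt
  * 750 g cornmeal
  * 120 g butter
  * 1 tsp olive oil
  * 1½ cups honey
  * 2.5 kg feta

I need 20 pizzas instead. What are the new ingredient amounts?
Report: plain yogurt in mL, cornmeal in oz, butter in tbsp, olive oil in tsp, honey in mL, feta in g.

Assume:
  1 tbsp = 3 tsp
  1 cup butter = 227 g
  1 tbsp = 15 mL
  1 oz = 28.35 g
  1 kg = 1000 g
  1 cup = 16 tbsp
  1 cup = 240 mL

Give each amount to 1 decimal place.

plain yogurt: 83.3 mL; cornmeal: 44.1 oz; butter: 14.1 tbsp; olive oil: 1.7 tsp; honey: 600.0 mL; feta: 4166.7 g

Scaling factor: 20/12 = 5/3.
plain yogurt: (3 tbsp + 1 tsp = 10/3 tbsp) × 5/3 × 15 mL/tbsp ≈ 83.3 mL
cornmeal: 750 g × 5/3 ÷ 28.35 g/oz ≈ 44.1 oz
butter: 120 g × 5/3 ÷ 227 g/cup × 16 tbsp/cup ≈ 14.1 tbsp
olive oil: 1 tsp × 5/3 ≈ 1.7 tsp
honey: 1.5 cup × 5/3 × 240 mL/cup = 600.0 mL
feta: 2.5 kg × 5/3 × 1000 g/kg ≈ 4166.7 g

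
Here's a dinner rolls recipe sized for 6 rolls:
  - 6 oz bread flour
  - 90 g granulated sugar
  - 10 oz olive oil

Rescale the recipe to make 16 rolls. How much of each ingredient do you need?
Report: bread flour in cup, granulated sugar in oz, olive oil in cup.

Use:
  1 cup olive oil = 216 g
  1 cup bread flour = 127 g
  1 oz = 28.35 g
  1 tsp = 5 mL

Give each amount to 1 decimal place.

Scaling factor: 16/6 = 8/3.
bread flour: 6 oz × 8/3 × 28.35 g/oz ÷ 127 g/cup ≈ 3.6 cup
granulated sugar: 90 g × 8/3 ÷ 28.35 g/oz ≈ 8.5 oz
olive oil: 10 oz × 8/3 × 28.35 g/oz ÷ 216 g/cup = 3.5 cup

bread flour: 3.6 cup; granulated sugar: 8.5 oz; olive oil: 3.5 cup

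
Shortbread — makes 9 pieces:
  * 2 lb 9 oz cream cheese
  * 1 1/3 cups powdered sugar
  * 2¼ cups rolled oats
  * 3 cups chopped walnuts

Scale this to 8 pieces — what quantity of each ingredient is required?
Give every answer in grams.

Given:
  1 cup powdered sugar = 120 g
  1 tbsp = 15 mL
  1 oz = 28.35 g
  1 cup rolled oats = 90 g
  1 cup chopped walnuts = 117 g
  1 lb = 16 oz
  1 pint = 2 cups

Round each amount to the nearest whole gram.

Scaling factor: 8/9.
cream cheese: (2 lb + 9 oz = 2.5625 lb) × 8/9 × 16 oz/lb × 28.35 g/oz ≈ 1033 g
powdered sugar: 4/3 cup × 8/9 × 120 g/cup ≈ 142 g
rolled oats: 2.25 cup × 8/9 × 90 g/cup = 180 g
chopped walnuts: 3 cup × 8/9 × 117 g/cup = 312 g

cream cheese: 1033 g; powdered sugar: 142 g; rolled oats: 180 g; chopped walnuts: 312 g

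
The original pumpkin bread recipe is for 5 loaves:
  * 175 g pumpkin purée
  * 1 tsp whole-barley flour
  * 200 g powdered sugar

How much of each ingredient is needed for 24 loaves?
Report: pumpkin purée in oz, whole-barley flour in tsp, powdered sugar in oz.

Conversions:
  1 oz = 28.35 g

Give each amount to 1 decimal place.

pumpkin purée: 29.6 oz; whole-barley flour: 4.8 tsp; powdered sugar: 33.9 oz

Scaling factor: 24/5 = 4.8.
pumpkin purée: 175 g × 24/5 ÷ 28.35 g/oz ≈ 29.6 oz
whole-barley flour: 1 tsp × 24/5 = 4.8 tsp
powdered sugar: 200 g × 24/5 ÷ 28.35 g/oz ≈ 33.9 oz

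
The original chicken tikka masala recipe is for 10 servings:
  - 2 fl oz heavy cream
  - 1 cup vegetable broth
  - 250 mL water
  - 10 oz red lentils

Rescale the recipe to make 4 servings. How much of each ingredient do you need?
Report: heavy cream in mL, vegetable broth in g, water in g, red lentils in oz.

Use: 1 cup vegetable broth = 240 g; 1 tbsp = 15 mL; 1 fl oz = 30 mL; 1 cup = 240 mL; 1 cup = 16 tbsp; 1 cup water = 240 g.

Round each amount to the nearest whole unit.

heavy cream: 24 mL; vegetable broth: 96 g; water: 100 g; red lentils: 4 oz

Scaling factor: 4/10 = 2/5 = 0.4.
heavy cream: 2 fl oz × 2/5 × 30 mL/fl oz = 24 mL
vegetable broth: 1 cup × 2/5 × 240 g/cup = 96 g
water: 250 mL × 2/5 ÷ 240 mL/cup × 240 g/cup = 100 g
red lentils: 10 oz × 2/5 = 4 oz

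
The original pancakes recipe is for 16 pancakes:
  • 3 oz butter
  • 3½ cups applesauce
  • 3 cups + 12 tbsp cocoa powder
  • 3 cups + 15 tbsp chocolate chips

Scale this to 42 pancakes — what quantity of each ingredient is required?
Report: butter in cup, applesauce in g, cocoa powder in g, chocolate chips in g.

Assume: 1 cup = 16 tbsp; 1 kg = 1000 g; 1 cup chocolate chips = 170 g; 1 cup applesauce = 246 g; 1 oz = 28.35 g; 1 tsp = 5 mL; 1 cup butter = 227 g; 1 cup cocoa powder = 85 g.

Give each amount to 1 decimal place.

Scaling factor: 42/16 = 21/8 = 2.625.
butter: 3 oz × 21/8 × 28.35 g/oz ÷ 227 g/cup ≈ 1.0 cup
applesauce: 3.5 cup × 21/8 × 246 g/cup ≈ 2260.1 g
cocoa powder: (3 cup + 12 tbsp = 3.75 cup) × 21/8 × 85 g/cup ≈ 836.7 g
chocolate chips: (3 cup + 15 tbsp = 3.9375 cup) × 21/8 × 170 g/cup ≈ 1757.1 g

butter: 1.0 cup; applesauce: 2260.1 g; cocoa powder: 836.7 g; chocolate chips: 1757.1 g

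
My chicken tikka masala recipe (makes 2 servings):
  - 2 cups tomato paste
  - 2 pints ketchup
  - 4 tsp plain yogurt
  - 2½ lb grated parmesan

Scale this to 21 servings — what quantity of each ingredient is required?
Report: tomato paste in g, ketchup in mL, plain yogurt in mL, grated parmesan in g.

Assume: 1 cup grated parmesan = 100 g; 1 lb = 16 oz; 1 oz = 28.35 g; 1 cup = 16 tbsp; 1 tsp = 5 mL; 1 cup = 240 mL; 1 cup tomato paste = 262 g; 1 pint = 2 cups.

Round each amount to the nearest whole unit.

tomato paste: 5502 g; ketchup: 10080 mL; plain yogurt: 210 mL; grated parmesan: 11907 g

Scaling factor: 21/2 = 10.5.
tomato paste: 2 cup × 21/2 × 262 g/cup = 5502 g
ketchup: 2 pint × 21/2 × 2 cup/pint × 240 mL/cup = 10080 mL
plain yogurt: 4 tsp × 21/2 × 5 mL/tsp = 210 mL
grated parmesan: 2.5 lb × 21/2 × 16 oz/lb × 28.35 g/oz = 11907 g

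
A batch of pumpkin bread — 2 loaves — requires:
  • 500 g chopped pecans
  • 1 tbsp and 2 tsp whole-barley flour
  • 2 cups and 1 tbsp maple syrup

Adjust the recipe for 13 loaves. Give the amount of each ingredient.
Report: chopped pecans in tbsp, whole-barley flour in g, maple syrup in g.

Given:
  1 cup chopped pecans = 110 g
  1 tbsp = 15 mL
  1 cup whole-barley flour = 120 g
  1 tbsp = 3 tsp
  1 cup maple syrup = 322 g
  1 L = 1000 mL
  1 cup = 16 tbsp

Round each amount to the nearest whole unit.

chopped pecans: 473 tbsp; whole-barley flour: 81 g; maple syrup: 4317 g

Scaling factor: 13/2 = 6.5.
chopped pecans: 500 g × 13/2 ÷ 110 g/cup × 16 tbsp/cup ≈ 473 tbsp
whole-barley flour: (1 tbsp + 2 tsp = 5/3 tbsp) × 13/2 ÷ 16 tbsp/cup × 120 g/cup ≈ 81 g
maple syrup: (2 cup + 1 tbsp = 2.0625 cup) × 13/2 × 322 g/cup ≈ 4317 g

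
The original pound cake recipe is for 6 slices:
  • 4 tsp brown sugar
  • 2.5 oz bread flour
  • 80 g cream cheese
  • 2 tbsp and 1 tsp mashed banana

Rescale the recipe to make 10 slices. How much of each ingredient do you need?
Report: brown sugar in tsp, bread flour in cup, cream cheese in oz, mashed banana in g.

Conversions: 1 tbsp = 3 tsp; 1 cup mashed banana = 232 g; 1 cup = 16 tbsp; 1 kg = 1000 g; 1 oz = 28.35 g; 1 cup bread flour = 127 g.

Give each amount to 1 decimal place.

Scaling factor: 10/6 = 5/3.
brown sugar: 4 tsp × 5/3 ≈ 6.7 tsp
bread flour: 2.5 oz × 5/3 × 28.35 g/oz ÷ 127 g/cup ≈ 0.9 cup
cream cheese: 80 g × 5/3 ÷ 28.35 g/oz ≈ 4.7 oz
mashed banana: (2 tbsp + 1 tsp = 7/3 tbsp) × 5/3 ÷ 16 tbsp/cup × 232 g/cup ≈ 56.4 g

brown sugar: 6.7 tsp; bread flour: 0.9 cup; cream cheese: 4.7 oz; mashed banana: 56.4 g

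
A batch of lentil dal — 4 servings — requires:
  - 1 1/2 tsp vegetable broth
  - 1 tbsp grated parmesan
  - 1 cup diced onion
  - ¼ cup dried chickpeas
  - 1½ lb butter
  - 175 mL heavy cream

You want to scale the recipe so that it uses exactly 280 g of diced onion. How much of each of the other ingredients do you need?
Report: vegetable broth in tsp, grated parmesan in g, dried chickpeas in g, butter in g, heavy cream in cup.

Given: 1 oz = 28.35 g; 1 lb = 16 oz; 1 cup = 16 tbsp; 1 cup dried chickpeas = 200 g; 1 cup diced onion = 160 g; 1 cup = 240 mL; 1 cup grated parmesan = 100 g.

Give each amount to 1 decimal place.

vegetable broth: 2.6 tsp; grated parmesan: 10.9 g; dried chickpeas: 87.5 g; butter: 1190.7 g; heavy cream: 1.3 cup

The original recipe has 160 g of diced onion, so the scaling factor is 280 ÷ 160 = 7/4 = 1.75.
vegetable broth: 1.5 tsp × 7/4 ≈ 2.6 tsp
grated parmesan: 1 tbsp × 7/4 ÷ 16 tbsp/cup × 100 g/cup ≈ 10.9 g
dried chickpeas: 0.25 cup × 7/4 × 200 g/cup = 87.5 g
butter: 1.5 lb × 7/4 × 16 oz/lb × 28.35 g/oz = 1190.7 g
heavy cream: 175 mL × 7/4 ÷ 240 mL/cup ≈ 1.3 cup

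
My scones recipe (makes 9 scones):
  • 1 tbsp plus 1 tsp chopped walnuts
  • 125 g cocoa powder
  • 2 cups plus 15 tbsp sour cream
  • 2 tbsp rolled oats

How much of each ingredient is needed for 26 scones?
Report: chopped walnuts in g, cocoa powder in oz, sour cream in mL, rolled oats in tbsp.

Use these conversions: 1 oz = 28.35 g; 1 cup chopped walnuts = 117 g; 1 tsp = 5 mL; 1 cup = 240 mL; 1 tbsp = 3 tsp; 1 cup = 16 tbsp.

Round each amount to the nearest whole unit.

chopped walnuts: 28 g; cocoa powder: 13 oz; sour cream: 2037 mL; rolled oats: 6 tbsp

Scaling factor: 26/9.
chopped walnuts: (1 tbsp + 1 tsp = 4/3 tbsp) × 26/9 ÷ 16 tbsp/cup × 117 g/cup ≈ 28 g
cocoa powder: 125 g × 26/9 ÷ 28.35 g/oz ≈ 13 oz
sour cream: (2 cup + 15 tbsp = 2.9375 cup) × 26/9 × 240 mL/cup ≈ 2037 mL
rolled oats: 2 tbsp × 26/9 ≈ 6 tbsp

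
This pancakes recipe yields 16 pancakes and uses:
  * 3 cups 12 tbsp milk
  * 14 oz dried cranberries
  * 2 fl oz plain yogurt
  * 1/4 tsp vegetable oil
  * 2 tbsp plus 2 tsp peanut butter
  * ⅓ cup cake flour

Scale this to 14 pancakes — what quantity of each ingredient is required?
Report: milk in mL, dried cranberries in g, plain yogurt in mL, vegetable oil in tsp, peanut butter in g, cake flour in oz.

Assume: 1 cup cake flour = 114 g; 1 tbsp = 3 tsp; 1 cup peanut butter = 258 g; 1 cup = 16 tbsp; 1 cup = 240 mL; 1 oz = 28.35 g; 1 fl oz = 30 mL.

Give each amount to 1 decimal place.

Scaling factor: 14/16 = 7/8 = 0.875.
milk: (3 cup + 12 tbsp = 3.75 cup) × 7/8 × 240 mL/cup = 787.5 mL
dried cranberries: 14 oz × 7/8 × 28.35 g/oz ≈ 347.3 g
plain yogurt: 2 fl oz × 7/8 × 30 mL/fl oz = 52.5 mL
vegetable oil: 0.25 tsp × 7/8 ≈ 0.2 tsp
peanut butter: (2 tbsp + 2 tsp = 8/3 tbsp) × 7/8 ÷ 16 tbsp/cup × 258 g/cup ≈ 37.6 g
cake flour: 1/3 cup × 7/8 × 114 g/cup ÷ 28.35 g/oz ≈ 1.2 oz

milk: 787.5 mL; dried cranberries: 347.3 g; plain yogurt: 52.5 mL; vegetable oil: 0.2 tsp; peanut butter: 37.6 g; cake flour: 1.2 oz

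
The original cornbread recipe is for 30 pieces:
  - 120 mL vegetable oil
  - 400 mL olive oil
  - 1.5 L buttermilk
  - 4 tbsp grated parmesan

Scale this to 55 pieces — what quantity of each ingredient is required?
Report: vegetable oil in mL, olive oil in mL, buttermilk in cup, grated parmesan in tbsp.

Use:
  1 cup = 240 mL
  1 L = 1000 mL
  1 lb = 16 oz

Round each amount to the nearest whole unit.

Scaling factor: 55/30 = 11/6.
vegetable oil: 120 mL × 11/6 = 220 mL
olive oil: 400 mL × 11/6 ≈ 733 mL
buttermilk: 1.5 L × 11/6 × 1000 mL/L ÷ 240 mL/cup ≈ 11 cup
grated parmesan: 4 tbsp × 11/6 ≈ 7 tbsp

vegetable oil: 220 mL; olive oil: 733 mL; buttermilk: 11 cup; grated parmesan: 7 tbsp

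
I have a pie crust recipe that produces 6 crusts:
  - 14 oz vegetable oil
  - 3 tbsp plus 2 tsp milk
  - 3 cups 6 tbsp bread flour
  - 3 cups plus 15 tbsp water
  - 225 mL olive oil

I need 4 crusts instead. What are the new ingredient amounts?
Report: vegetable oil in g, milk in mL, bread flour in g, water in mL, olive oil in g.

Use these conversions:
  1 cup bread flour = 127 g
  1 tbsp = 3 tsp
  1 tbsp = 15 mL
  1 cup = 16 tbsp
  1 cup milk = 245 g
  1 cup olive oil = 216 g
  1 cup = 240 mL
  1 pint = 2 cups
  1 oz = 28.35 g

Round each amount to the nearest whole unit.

vegetable oil: 265 g; milk: 37 mL; bread flour: 286 g; water: 630 mL; olive oil: 135 g

Scaling factor: 4/6 = 2/3.
vegetable oil: 14 oz × 2/3 × 28.35 g/oz ≈ 265 g
milk: (3 tbsp + 2 tsp = 11/3 tbsp) × 2/3 × 15 mL/tbsp ≈ 37 mL
bread flour: (3 cup + 6 tbsp = 3.375 cup) × 2/3 × 127 g/cup ≈ 286 g
water: (3 cup + 15 tbsp = 3.9375 cup) × 2/3 × 240 mL/cup = 630 mL
olive oil: 225 mL × 2/3 ÷ 240 mL/cup × 216 g/cup = 135 g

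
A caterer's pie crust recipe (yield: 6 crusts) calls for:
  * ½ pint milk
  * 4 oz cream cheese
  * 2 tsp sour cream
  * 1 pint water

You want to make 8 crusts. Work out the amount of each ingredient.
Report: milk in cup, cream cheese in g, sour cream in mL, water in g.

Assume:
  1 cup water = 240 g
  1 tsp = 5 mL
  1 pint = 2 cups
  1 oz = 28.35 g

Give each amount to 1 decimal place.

Scaling factor: 8/6 = 4/3.
milk: 0.5 pint × 4/3 × 2 cup/pint ≈ 1.3 cup
cream cheese: 4 oz × 4/3 × 28.35 g/oz = 151.2 g
sour cream: 2 tsp × 4/3 × 5 mL/tsp ≈ 13.3 mL
water: 1 pint × 4/3 × 2 cup/pint × 240 g/cup = 640.0 g

milk: 1.3 cup; cream cheese: 151.2 g; sour cream: 13.3 mL; water: 640.0 g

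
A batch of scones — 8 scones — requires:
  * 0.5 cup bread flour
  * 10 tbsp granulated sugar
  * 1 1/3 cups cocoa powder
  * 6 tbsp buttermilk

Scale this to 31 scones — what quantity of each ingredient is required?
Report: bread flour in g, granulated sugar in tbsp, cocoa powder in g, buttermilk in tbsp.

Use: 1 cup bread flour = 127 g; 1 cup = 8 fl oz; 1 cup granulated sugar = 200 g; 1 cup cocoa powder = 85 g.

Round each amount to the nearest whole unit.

bread flour: 246 g; granulated sugar: 39 tbsp; cocoa powder: 439 g; buttermilk: 23 tbsp

Scaling factor: 31/8 = 3.875.
bread flour: 0.5 cup × 31/8 × 127 g/cup ≈ 246 g
granulated sugar: 10 tbsp × 31/8 ≈ 39 tbsp
cocoa powder: 4/3 cup × 31/8 × 85 g/cup ≈ 439 g
buttermilk: 6 tbsp × 31/8 ≈ 23 tbsp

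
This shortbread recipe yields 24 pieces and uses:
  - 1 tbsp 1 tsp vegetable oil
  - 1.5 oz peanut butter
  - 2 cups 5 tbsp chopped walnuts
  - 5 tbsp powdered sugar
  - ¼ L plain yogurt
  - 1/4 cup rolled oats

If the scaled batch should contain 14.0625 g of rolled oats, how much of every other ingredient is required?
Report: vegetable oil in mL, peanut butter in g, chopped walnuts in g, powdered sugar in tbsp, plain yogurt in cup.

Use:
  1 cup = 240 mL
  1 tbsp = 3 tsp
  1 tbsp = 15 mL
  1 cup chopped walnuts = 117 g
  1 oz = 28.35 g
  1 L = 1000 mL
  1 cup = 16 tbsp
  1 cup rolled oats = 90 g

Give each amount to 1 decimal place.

vegetable oil: 12.5 mL; peanut butter: 26.6 g; chopped walnuts: 169.1 g; powdered sugar: 3.1 tbsp; plain yogurt: 0.7 cup

The original recipe has 22.5 g of rolled oats, so the scaling factor is 14.0625 ÷ 22.5 = 5/8 = 0.625.
vegetable oil: (1 tbsp + 1 tsp = 4/3 tbsp) × 5/8 × 15 mL/tbsp = 12.5 mL
peanut butter: 1.5 oz × 5/8 × 28.35 g/oz ≈ 26.6 g
chopped walnuts: (2 cup + 5 tbsp = 2.3125 cup) × 5/8 × 117 g/cup ≈ 169.1 g
powdered sugar: 5 tbsp × 5/8 ≈ 3.1 tbsp
plain yogurt: 0.25 L × 5/8 × 1000 mL/L ÷ 240 mL/cup ≈ 0.7 cup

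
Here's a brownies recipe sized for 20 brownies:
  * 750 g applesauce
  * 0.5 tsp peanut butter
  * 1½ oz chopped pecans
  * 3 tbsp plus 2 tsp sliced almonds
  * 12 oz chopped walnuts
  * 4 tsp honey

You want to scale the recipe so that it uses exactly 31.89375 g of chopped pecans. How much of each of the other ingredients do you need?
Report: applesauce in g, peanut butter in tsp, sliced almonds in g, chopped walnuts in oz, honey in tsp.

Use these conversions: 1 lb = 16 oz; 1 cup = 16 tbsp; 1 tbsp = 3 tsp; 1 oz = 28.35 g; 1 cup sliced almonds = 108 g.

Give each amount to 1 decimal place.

applesauce: 562.5 g; peanut butter: 0.4 tsp; sliced almonds: 18.6 g; chopped walnuts: 9.0 oz; honey: 3.0 tsp

The original recipe has 42.525 g of chopped pecans, so the scaling factor is 31.89375 ÷ 42.525 = 3/4 = 0.75.
applesauce: 750 g × 3/4 = 562.5 g
peanut butter: 0.5 tsp × 3/4 ≈ 0.4 tsp
sliced almonds: (3 tbsp + 2 tsp = 11/3 tbsp) × 3/4 ÷ 16 tbsp/cup × 108 g/cup ≈ 18.6 g
chopped walnuts: 12 oz × 3/4 = 9.0 oz
honey: 4 tsp × 3/4 = 3.0 tsp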